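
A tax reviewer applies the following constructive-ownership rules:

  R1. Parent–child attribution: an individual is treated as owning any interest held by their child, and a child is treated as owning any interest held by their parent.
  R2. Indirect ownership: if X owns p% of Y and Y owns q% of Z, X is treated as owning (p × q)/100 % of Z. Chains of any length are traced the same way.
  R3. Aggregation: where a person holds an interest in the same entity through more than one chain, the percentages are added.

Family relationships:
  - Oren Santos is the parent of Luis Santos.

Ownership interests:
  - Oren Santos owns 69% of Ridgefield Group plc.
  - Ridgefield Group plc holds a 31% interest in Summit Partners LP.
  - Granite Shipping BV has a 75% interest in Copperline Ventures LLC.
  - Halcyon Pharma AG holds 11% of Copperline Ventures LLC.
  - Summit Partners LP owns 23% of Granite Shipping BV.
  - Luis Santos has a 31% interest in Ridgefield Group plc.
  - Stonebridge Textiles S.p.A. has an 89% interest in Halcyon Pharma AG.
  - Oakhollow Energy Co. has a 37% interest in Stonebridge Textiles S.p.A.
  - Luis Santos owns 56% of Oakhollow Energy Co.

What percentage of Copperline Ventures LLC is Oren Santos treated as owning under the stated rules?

By parent–child attribution (R1), Oren Santos is treated as also owning Luis Santos's interest in Ridgefield Group plc, giving 69% + 31% = 100%.
By parent–child attribution (R1), Oren Santos is treated as owning Luis Santos's 56% interest in Oakhollow Energy Co.
Chain via Ridgefield Group plc → Summit Partners LP → Granite Shipping BV (R2): 100% × 31% × 23% × 75% = 5.3475% of Copperline Ventures LLC.
Chain via Oakhollow Energy Co. → Stonebridge Textiles S.p.A. → Halcyon Pharma AG (R2): 56% × 37% × 89% × 11% = 2.028488% of Copperline Ventures LLC.
Aggregating (R3): 5.3475% + 2.028488% = 7.375988%.

7.375988%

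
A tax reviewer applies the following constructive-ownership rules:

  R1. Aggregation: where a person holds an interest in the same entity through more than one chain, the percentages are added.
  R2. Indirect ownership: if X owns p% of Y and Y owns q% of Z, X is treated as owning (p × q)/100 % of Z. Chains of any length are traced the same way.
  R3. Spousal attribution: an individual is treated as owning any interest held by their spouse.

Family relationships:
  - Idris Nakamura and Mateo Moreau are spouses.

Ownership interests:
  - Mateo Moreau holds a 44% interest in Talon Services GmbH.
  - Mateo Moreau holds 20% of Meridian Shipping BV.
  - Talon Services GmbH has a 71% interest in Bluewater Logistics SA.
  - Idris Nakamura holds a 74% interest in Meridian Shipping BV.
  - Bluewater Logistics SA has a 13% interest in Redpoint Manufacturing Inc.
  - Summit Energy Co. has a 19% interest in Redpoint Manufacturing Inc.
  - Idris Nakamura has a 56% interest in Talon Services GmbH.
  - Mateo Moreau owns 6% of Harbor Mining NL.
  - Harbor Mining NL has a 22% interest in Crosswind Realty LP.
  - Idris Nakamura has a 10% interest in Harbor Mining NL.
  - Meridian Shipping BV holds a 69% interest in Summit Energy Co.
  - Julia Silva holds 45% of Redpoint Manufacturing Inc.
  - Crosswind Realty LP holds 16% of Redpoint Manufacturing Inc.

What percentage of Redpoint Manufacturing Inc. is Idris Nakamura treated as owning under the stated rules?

By spousal attribution (R3), Idris Nakamura is treated as also owning Mateo Moreau's interest in Talon Services GmbH, giving 56% + 44% = 100%.
By spousal attribution (R3), Idris Nakamura is treated as also owning Mateo Moreau's interest in Harbor Mining NL, giving 10% + 6% = 16%.
By spousal attribution (R3), Idris Nakamura is treated as also owning Mateo Moreau's interest in Meridian Shipping BV, giving 74% + 20% = 94%.
Chain via Talon Services GmbH → Bluewater Logistics SA (R2): 100% × 71% × 13% = 9.23% of Redpoint Manufacturing Inc.
Chain via Harbor Mining NL → Crosswind Realty LP (R2): 16% × 22% × 16% = 0.5632% of Redpoint Manufacturing Inc.
Chain via Meridian Shipping BV → Summit Energy Co. (R2): 94% × 69% × 19% = 12.3234% of Redpoint Manufacturing Inc.
Aggregating (R1): 9.23% + 0.5632% + 12.3234% = 22.1166%.

22.1166%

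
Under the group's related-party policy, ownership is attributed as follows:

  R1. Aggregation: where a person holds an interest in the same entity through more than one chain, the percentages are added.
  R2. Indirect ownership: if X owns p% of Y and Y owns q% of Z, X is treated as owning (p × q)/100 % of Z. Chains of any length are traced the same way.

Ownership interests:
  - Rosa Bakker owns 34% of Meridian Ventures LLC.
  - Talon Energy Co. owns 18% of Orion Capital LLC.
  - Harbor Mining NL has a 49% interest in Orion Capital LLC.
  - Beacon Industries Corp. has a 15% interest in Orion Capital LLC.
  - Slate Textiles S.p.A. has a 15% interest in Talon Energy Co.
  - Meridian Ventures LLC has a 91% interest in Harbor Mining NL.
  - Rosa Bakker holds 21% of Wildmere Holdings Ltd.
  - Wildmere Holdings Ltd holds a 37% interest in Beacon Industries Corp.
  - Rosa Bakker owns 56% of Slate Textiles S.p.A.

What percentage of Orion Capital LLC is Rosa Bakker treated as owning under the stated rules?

17.8381%

Chain via Slate Textiles S.p.A. → Talon Energy Co. (R2): 56% × 15% × 18% = 1.512% of Orion Capital LLC.
Chain via Meridian Ventures LLC → Harbor Mining NL (R2): 34% × 91% × 49% = 15.1606% of Orion Capital LLC.
Chain via Wildmere Holdings Ltd → Beacon Industries Corp. (R2): 21% × 37% × 15% = 1.1655% of Orion Capital LLC.
Aggregating (R1): 1.512% + 15.1606% + 1.1655% = 17.8381%.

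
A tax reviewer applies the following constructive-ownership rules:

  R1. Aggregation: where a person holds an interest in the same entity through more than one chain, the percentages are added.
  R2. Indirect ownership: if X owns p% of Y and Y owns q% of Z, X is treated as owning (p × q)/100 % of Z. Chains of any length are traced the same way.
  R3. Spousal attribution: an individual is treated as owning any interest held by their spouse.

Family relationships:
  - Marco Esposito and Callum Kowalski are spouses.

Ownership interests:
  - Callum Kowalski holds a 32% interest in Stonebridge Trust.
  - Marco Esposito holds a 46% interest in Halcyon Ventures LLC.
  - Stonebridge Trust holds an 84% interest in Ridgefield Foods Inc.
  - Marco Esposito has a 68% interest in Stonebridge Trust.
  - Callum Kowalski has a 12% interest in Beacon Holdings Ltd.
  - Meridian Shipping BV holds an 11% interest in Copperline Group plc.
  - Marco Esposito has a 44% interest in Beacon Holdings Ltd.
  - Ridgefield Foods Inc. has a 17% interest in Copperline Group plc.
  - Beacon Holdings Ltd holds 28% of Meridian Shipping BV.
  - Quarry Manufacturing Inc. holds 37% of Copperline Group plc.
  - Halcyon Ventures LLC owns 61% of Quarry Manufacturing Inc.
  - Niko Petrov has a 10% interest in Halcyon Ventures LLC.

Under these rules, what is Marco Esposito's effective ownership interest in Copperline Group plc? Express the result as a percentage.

26.387%

By spousal attribution (R3), Marco Esposito is treated as also owning Callum Kowalski's interest in Stonebridge Trust, giving 68% + 32% = 100%.
By spousal attribution (R3), Marco Esposito is treated as also owning Callum Kowalski's interest in Beacon Holdings Ltd, giving 44% + 12% = 56%.
Chain via Stonebridge Trust → Ridgefield Foods Inc. (R2): 100% × 84% × 17% = 14.28% of Copperline Group plc.
Chain via Halcyon Ventures LLC → Quarry Manufacturing Inc. (R2): 46% × 61% × 37% = 10.3822% of Copperline Group plc.
Chain via Beacon Holdings Ltd → Meridian Shipping BV (R2): 56% × 28% × 11% = 1.7248% of Copperline Group plc.
Aggregating (R1): 14.28% + 10.3822% + 1.7248% = 26.387%.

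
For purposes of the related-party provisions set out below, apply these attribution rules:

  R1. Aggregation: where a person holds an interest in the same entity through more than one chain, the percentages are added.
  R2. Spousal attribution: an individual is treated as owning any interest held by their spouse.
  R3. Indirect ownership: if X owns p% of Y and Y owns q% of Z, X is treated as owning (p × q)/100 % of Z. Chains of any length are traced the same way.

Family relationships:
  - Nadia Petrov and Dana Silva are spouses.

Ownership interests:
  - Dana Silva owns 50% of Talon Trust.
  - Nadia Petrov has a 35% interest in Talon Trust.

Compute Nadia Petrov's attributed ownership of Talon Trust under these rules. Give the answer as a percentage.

85%

By spousal attribution (R2), Nadia Petrov is treated as also owning Dana Silva's interest in Talon Trust, giving 35% + 50% = 85%.
Direct interest in Talon Trust: 85%.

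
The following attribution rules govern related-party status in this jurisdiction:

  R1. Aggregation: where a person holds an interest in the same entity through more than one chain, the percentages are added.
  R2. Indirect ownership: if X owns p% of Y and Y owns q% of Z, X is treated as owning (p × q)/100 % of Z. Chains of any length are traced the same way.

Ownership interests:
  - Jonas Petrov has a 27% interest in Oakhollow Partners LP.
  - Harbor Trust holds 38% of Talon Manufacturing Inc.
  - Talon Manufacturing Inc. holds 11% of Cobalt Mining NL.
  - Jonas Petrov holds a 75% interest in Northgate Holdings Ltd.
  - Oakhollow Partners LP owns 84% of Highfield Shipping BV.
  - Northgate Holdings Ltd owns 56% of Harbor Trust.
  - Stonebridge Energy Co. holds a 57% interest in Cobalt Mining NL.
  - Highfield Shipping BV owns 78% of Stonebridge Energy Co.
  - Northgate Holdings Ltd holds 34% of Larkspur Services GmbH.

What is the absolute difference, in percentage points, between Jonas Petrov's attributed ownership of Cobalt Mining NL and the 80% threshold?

Chain via Northgate Holdings Ltd → Harbor Trust → Talon Manufacturing Inc. (R2): 75% × 56% × 38% × 11% = 1.7556% of Cobalt Mining NL.
Chain via Oakhollow Partners LP → Highfield Shipping BV → Stonebridge Energy Co. (R2): 27% × 84% × 78% × 57% = 10.083528% of Cobalt Mining NL.
Aggregating (R1): 1.7556% + 10.083528% = 11.839128%.
11.839128% falls short of the 80% threshold by 68.160872 percentage points.

68.160872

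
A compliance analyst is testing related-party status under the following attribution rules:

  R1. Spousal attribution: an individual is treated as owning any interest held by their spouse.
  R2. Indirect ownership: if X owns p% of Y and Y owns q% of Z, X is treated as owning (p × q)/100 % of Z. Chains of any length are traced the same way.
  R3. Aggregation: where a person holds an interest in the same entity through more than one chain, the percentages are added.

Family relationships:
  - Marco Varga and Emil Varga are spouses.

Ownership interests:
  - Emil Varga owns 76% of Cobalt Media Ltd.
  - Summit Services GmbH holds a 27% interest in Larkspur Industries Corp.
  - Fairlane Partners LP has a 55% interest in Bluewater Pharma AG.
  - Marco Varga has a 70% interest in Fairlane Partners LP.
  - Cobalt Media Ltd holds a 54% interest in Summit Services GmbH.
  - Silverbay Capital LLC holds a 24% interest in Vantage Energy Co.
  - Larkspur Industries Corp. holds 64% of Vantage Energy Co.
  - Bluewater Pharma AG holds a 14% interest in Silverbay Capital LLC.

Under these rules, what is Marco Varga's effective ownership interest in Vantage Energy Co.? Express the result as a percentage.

8.385312%

By spousal attribution (R1), Marco Varga is treated as owning Emil Varga's 76% interest in Cobalt Media Ltd.
Chain via Fairlane Partners LP → Bluewater Pharma AG → Silverbay Capital LLC (R2): 70% × 55% × 14% × 24% = 1.2936% of Vantage Energy Co.
Chain via Cobalt Media Ltd → Summit Services GmbH → Larkspur Industries Corp. (R2): 76% × 54% × 27% × 64% = 7.091712% of Vantage Energy Co.
Aggregating (R3): 1.2936% + 7.091712% = 8.385312%.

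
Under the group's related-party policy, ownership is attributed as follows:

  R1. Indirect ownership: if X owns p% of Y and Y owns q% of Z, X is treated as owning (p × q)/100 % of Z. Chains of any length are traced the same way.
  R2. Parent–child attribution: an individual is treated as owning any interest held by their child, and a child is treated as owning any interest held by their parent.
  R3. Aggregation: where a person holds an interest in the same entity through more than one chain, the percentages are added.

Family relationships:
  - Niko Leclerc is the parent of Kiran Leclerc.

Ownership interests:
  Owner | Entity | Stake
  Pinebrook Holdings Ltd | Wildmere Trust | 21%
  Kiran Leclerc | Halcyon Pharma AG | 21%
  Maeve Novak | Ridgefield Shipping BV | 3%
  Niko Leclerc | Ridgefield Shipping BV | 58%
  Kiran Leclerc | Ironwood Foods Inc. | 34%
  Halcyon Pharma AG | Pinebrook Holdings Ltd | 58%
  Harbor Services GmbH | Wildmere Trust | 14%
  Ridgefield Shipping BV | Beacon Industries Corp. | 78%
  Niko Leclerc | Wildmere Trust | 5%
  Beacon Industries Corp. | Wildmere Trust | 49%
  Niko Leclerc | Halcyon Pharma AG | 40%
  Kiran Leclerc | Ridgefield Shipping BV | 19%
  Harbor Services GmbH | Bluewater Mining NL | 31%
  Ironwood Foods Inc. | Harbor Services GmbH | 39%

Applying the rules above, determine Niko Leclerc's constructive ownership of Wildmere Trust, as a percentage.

By parent–child attribution (R2), Niko Leclerc is treated as also owning Kiran Leclerc's interest in Ridgefield Shipping BV, giving 58% + 19% = 77%.
By parent–child attribution (R2), Niko Leclerc is treated as also owning Kiran Leclerc's interest in Halcyon Pharma AG, giving 40% + 21% = 61%.
By parent–child attribution (R2), Niko Leclerc is treated as owning Kiran Leclerc's 34% interest in Ironwood Foods Inc.
Chain via Ridgefield Shipping BV → Beacon Industries Corp. (R1): 77% × 78% × 49% = 29.4294% of Wildmere Trust.
Chain via Halcyon Pharma AG → Pinebrook Holdings Ltd (R1): 61% × 58% × 21% = 7.4298% of Wildmere Trust.
Direct interest in Wildmere Trust: 5%.
Chain via Ironwood Foods Inc. → Harbor Services GmbH (R1): 34% × 39% × 14% = 1.8564% of Wildmere Trust.
Aggregating (R3): 29.4294% + 7.4298% + 5% + 1.8564% = 43.7156%.

43.7156%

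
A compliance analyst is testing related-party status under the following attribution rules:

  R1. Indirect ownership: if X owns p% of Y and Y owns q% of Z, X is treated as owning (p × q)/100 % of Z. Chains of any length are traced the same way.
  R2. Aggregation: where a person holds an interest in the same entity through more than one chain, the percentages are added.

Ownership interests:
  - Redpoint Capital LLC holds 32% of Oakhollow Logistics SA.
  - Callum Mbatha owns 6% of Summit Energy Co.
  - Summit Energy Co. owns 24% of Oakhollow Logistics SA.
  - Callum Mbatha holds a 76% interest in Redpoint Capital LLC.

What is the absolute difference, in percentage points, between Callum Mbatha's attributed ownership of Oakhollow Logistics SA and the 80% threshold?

54.24

Chain via Redpoint Capital LLC (R1): 76% × 32% = 24.32% of Oakhollow Logistics SA.
Chain via Summit Energy Co. (R1): 6% × 24% = 1.44% of Oakhollow Logistics SA.
Aggregating (R2): 24.32% + 1.44% = 25.76%.
25.76% falls short of the 80% threshold by 54.24 percentage points.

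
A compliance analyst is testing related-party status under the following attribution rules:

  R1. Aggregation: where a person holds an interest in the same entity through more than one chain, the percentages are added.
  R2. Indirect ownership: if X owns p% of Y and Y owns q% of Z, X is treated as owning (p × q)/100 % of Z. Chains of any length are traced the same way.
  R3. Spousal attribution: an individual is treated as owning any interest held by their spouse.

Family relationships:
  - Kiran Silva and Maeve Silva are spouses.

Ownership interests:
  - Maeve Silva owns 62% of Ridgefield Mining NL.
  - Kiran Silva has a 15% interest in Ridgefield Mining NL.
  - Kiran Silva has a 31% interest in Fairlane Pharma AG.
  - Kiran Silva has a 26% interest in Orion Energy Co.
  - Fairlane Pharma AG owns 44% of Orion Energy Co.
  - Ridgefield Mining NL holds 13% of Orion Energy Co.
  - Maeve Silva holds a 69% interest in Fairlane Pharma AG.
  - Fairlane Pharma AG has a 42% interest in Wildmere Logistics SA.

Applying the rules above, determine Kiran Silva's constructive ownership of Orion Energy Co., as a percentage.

80.01%

By spousal attribution (R3), Kiran Silva is treated as also owning Maeve Silva's interest in Ridgefield Mining NL, giving 15% + 62% = 77%.
By spousal attribution (R3), Kiran Silva is treated as also owning Maeve Silva's interest in Fairlane Pharma AG, giving 31% + 69% = 100%.
Chain via Ridgefield Mining NL (R2): 77% × 13% = 10.01% of Orion Energy Co.
Chain via Fairlane Pharma AG (R2): 100% × 44% = 44% of Orion Energy Co.
Direct interest in Orion Energy Co: 26%.
Aggregating (R1): 10.01% + 44% + 26% = 80.01%.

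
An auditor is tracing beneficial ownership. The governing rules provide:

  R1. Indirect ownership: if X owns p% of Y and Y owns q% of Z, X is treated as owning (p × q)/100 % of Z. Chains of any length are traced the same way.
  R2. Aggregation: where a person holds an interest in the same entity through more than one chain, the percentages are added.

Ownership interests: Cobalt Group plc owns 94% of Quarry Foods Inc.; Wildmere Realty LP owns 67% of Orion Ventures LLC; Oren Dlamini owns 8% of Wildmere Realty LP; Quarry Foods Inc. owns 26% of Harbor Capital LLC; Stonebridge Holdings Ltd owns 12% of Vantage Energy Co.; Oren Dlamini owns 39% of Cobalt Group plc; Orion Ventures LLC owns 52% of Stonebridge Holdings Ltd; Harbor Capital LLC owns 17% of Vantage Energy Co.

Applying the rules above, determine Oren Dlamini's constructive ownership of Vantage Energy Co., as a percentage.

1.954836%

Chain via Cobalt Group plc → Quarry Foods Inc. → Harbor Capital LLC (R1): 39% × 94% × 26% × 17% = 1.620372% of Vantage Energy Co.
Chain via Wildmere Realty LP → Orion Ventures LLC → Stonebridge Holdings Ltd (R1): 8% × 67% × 52% × 12% = 0.334464% of Vantage Energy Co.
Aggregating (R2): 1.620372% + 0.334464% = 1.954836%.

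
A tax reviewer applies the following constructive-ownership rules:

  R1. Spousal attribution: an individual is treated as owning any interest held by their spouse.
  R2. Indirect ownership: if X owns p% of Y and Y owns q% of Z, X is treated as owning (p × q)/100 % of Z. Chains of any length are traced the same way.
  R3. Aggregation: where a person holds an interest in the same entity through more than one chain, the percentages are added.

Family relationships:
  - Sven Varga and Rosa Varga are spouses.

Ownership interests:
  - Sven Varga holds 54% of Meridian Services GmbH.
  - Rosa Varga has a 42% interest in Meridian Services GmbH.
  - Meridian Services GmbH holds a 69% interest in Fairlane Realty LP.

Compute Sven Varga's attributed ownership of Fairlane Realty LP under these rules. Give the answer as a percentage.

66.24%

By spousal attribution (R1), Sven Varga is treated as also owning Rosa Varga's interest in Meridian Services GmbH, giving 54% + 42% = 96%.
Chain via Meridian Services GmbH (R2): 96% × 69% = 66.24% of Fairlane Realty LP.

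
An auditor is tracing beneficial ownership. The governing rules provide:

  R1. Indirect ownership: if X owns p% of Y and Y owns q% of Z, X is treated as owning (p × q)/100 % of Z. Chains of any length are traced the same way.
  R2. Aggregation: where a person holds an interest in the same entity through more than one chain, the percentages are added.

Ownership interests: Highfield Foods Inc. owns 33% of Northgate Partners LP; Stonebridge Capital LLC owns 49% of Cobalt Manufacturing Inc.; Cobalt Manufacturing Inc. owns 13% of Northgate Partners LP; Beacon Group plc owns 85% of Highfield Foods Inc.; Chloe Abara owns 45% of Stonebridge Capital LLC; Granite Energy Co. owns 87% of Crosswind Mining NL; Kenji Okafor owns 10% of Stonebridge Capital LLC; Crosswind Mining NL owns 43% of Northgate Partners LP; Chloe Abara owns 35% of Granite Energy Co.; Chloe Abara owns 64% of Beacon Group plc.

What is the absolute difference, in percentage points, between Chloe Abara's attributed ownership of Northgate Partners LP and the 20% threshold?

13.912

Chain via Stonebridge Capital LLC → Cobalt Manufacturing Inc. (R1): 45% × 49% × 13% = 2.8665% of Northgate Partners LP.
Chain via Granite Energy Co. → Crosswind Mining NL (R1): 35% × 87% × 43% = 13.0935% of Northgate Partners LP.
Chain via Beacon Group plc → Highfield Foods Inc. (R1): 64% × 85% × 33% = 17.952% of Northgate Partners LP.
Aggregating (R2): 2.8665% + 13.0935% + 17.952% = 33.912%.
33.912% exceeds the 20% threshold by 13.912 percentage points.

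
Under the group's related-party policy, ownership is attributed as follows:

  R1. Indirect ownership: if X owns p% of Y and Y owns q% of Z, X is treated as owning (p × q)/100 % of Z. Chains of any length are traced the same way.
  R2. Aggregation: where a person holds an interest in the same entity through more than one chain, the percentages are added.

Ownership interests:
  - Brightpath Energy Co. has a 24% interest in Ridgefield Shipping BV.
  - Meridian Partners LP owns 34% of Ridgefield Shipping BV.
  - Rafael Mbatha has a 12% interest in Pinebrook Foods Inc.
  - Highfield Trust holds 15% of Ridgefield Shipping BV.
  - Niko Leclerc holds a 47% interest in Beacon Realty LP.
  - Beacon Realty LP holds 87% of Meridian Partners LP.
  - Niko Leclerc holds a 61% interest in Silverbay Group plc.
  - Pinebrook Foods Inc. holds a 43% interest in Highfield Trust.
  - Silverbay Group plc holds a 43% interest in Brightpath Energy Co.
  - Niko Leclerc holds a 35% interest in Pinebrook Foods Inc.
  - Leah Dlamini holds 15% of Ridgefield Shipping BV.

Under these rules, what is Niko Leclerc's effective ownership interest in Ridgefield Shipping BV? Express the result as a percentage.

22.4553%

Chain via Silverbay Group plc → Brightpath Energy Co. (R1): 61% × 43% × 24% = 6.2952% of Ridgefield Shipping BV.
Chain via Beacon Realty LP → Meridian Partners LP (R1): 47% × 87% × 34% = 13.9026% of Ridgefield Shipping BV.
Chain via Pinebrook Foods Inc. → Highfield Trust (R1): 35% × 43% × 15% = 2.2575% of Ridgefield Shipping BV.
Aggregating (R2): 6.2952% + 13.9026% + 2.2575% = 22.4553%.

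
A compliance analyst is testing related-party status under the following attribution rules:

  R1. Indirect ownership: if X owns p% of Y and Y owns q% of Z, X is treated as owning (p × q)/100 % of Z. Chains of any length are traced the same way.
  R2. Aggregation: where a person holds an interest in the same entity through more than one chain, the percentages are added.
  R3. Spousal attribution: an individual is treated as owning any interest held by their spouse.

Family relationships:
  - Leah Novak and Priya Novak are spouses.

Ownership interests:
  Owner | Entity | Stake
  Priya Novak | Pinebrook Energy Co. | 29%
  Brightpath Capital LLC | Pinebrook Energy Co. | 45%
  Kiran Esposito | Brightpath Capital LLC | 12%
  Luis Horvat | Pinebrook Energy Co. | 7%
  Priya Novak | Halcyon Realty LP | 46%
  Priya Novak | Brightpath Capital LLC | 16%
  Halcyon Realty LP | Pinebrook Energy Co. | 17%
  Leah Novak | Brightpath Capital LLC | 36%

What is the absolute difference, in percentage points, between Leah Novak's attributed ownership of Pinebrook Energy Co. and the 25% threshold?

35.22

By spousal attribution (R3), Leah Novak is treated as also owning Priya Novak's interest in Brightpath Capital LLC, giving 36% + 16% = 52%.
By spousal attribution (R3), Leah Novak is treated as owning Priya Novak's 46% interest in Halcyon Realty LP.
By spousal attribution (R3), Leah Novak is treated as owning Priya Novak's 29% interest in Pinebrook Energy Co.
Chain via Brightpath Capital LLC (R1): 52% × 45% = 23.4% of Pinebrook Energy Co.
Chain via Halcyon Realty LP (R1): 46% × 17% = 7.82% of Pinebrook Energy Co.
Direct interest in Pinebrook Energy Co: 29%.
Aggregating (R2): 23.4% + 7.82% + 29% = 60.22%.
60.22% exceeds the 25% threshold by 35.22 percentage points.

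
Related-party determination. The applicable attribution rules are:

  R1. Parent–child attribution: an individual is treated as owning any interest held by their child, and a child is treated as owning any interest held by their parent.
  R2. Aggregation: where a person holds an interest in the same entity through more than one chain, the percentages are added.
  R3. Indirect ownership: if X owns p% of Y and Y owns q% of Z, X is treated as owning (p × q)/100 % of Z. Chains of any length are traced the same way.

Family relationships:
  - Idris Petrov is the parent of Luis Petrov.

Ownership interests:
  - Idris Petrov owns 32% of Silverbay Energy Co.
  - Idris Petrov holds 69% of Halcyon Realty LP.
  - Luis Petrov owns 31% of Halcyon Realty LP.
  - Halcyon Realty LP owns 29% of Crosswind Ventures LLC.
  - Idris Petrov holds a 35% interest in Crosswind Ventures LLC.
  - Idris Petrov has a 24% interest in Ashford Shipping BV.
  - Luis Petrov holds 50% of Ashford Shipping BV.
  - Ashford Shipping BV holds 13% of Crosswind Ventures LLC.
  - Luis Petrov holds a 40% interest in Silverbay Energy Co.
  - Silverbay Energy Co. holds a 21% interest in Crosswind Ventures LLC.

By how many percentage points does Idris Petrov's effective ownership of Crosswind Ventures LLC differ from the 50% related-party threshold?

By parent–child attribution (R1), Idris Petrov is treated as also owning Luis Petrov's interest in Ashford Shipping BV, giving 24% + 50% = 74%.
By parent–child attribution (R1), Idris Petrov is treated as also owning Luis Petrov's interest in Silverbay Energy Co, giving 32% + 40% = 72%.
By parent–child attribution (R1), Idris Petrov is treated as also owning Luis Petrov's interest in Halcyon Realty LP, giving 69% + 31% = 100%.
Chain via Ashford Shipping BV (R3): 74% × 13% = 9.62% of Crosswind Ventures LLC.
Chain via Silverbay Energy Co. (R3): 72% × 21% = 15.12% of Crosswind Ventures LLC.
Chain via Halcyon Realty LP (R3): 100% × 29% = 29% of Crosswind Ventures LLC.
Direct interest in Crosswind Ventures LLC: 35%.
Aggregating (R2): 9.62% + 15.12% + 29% + 35% = 88.74%.
88.74% exceeds the 50% threshold by 38.74 percentage points.

38.74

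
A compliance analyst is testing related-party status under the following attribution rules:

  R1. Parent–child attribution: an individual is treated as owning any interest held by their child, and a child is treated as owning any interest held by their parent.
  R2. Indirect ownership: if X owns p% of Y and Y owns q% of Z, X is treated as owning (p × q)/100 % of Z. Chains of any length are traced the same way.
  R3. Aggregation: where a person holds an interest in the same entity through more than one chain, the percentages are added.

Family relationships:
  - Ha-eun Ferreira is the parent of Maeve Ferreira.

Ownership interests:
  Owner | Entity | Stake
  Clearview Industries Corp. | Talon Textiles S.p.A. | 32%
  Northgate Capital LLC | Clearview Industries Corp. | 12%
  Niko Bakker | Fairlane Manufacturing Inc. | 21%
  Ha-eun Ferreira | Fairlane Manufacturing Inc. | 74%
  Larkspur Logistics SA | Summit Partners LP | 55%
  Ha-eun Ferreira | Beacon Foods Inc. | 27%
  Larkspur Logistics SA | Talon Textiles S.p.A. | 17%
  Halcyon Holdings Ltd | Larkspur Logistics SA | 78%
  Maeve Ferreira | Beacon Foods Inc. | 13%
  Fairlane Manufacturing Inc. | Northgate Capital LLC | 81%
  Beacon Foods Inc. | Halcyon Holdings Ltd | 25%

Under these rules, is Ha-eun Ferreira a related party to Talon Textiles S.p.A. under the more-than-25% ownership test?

No

By parent–child attribution (R1), Ha-eun Ferreira is treated as also owning Maeve Ferreira's interest in Beacon Foods Inc, giving 27% + 13% = 40%.
Chain via Fairlane Manufacturing Inc. → Northgate Capital LLC → Clearview Industries Corp. (R2): 74% × 81% × 12% × 32% = 2.301696% of Talon Textiles S.p.A.
Chain via Beacon Foods Inc. → Halcyon Holdings Ltd → Larkspur Logistics SA (R2): 40% × 25% × 78% × 17% = 1.326% of Talon Textiles S.p.A.
Aggregating (R3): 2.301696% + 1.326% = 3.627696%.
3.627696% does not exceed the 25% threshold, so Ha-eun is not a related party to Talon Textiles S.p.A.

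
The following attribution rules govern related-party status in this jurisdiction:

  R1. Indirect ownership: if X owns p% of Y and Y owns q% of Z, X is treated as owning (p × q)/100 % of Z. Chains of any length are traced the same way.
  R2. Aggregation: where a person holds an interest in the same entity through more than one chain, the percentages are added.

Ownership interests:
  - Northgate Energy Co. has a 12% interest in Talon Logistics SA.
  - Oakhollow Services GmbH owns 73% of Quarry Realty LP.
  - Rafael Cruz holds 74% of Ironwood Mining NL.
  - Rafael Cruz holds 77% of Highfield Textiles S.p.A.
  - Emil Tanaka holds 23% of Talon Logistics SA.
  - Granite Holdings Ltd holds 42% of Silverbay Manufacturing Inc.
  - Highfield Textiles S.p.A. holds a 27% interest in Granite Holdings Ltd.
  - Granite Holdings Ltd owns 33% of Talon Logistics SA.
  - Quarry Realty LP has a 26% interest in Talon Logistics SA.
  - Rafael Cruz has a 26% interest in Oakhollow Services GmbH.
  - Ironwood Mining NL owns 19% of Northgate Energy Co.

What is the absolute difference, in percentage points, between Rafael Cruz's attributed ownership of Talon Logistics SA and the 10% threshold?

3.4827

Chain via Highfield Textiles S.p.A. → Granite Holdings Ltd (R1): 77% × 27% × 33% = 6.8607% of Talon Logistics SA.
Chain via Oakhollow Services GmbH → Quarry Realty LP (R1): 26% × 73% × 26% = 4.9348% of Talon Logistics SA.
Chain via Ironwood Mining NL → Northgate Energy Co. (R1): 74% × 19% × 12% = 1.6872% of Talon Logistics SA.
Aggregating (R2): 6.8607% + 4.9348% + 1.6872% = 13.4827%.
13.4827% exceeds the 10% threshold by 3.4827 percentage points.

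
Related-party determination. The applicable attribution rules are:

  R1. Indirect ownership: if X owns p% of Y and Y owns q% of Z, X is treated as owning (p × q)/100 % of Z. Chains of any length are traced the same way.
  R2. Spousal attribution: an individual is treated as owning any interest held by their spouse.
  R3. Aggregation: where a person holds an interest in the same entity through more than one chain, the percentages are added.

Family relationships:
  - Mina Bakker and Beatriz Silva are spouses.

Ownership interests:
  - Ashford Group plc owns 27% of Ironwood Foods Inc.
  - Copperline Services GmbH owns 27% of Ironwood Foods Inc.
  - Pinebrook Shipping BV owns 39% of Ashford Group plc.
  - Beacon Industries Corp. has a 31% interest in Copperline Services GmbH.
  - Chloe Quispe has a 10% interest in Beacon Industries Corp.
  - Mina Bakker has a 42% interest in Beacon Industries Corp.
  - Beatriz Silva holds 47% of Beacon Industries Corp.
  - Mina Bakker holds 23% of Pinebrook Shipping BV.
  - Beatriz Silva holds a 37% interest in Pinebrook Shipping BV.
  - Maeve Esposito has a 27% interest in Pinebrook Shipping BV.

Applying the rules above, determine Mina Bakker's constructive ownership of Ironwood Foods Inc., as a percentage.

13.7673%

By spousal attribution (R2), Mina Bakker is treated as also owning Beatriz Silva's interest in Beacon Industries Corp, giving 42% + 47% = 89%.
By spousal attribution (R2), Mina Bakker is treated as also owning Beatriz Silva's interest in Pinebrook Shipping BV, giving 23% + 37% = 60%.
Chain via Beacon Industries Corp. → Copperline Services GmbH (R1): 89% × 31% × 27% = 7.4493% of Ironwood Foods Inc.
Chain via Pinebrook Shipping BV → Ashford Group plc (R1): 60% × 39% × 27% = 6.318% of Ironwood Foods Inc.
Aggregating (R3): 7.4493% + 6.318% = 13.7673%.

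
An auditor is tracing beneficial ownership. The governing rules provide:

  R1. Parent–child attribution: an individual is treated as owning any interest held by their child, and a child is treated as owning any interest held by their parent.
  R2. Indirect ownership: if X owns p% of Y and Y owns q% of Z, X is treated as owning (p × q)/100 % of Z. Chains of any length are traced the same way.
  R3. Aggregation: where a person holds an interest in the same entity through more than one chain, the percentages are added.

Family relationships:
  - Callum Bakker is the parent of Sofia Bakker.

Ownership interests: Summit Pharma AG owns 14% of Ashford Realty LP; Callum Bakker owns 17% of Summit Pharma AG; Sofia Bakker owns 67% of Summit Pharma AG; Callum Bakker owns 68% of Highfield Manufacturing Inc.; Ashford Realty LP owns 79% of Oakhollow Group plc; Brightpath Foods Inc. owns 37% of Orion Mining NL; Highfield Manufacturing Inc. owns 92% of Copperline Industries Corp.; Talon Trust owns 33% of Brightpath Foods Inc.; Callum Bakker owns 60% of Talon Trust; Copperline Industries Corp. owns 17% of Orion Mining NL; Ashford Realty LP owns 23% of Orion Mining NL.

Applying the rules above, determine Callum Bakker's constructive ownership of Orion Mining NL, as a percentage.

By parent–child attribution (R1), Callum Bakker is treated as also owning Sofia Bakker's interest in Summit Pharma AG, giving 17% + 67% = 84%.
Chain via Talon Trust → Brightpath Foods Inc. (R2): 60% × 33% × 37% = 7.326% of Orion Mining NL.
Chain via Summit Pharma AG → Ashford Realty LP (R2): 84% × 14% × 23% = 2.7048% of Orion Mining NL.
Chain via Highfield Manufacturing Inc. → Copperline Industries Corp. (R2): 68% × 92% × 17% = 10.6352% of Orion Mining NL.
Aggregating (R3): 7.326% + 2.7048% + 10.6352% = 20.666%.

20.666%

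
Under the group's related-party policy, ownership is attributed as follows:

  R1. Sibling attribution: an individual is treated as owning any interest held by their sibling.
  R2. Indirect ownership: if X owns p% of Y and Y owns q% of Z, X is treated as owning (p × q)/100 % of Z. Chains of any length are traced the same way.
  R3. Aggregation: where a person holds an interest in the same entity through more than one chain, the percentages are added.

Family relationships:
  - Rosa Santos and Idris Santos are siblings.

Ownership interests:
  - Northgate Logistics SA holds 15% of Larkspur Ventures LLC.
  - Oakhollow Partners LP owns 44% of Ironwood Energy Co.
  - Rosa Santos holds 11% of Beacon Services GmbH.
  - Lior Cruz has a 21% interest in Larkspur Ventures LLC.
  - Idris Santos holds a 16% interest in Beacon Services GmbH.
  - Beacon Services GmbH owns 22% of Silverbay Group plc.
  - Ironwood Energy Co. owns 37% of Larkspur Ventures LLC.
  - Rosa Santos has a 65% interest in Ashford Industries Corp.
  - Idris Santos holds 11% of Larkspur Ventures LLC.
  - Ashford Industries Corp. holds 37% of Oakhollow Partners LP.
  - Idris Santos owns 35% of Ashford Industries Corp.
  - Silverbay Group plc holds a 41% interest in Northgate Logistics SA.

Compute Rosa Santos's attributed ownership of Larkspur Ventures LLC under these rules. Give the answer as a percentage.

17.38891%

By sibling attribution (R1), Rosa Santos is treated as also owning Idris Santos's interest in Beacon Services GmbH, giving 11% + 16% = 27%.
By sibling attribution (R1), Rosa Santos is treated as also owning Idris Santos's interest in Ashford Industries Corp, giving 65% + 35% = 100%.
By sibling attribution (R1), Rosa Santos is treated as owning Idris Santos's 11% interest in Larkspur Ventures LLC.
Chain via Beacon Services GmbH → Silverbay Group plc → Northgate Logistics SA (R2): 27% × 22% × 41% × 15% = 0.36531% of Larkspur Ventures LLC.
Chain via Ashford Industries Corp. → Oakhollow Partners LP → Ironwood Energy Co. (R2): 100% × 37% × 44% × 37% = 6.0236% of Larkspur Ventures LLC.
Direct interest in Larkspur Ventures LLC: 11%.
Aggregating (R3): 0.36531% + 6.0236% + 11% = 17.38891%.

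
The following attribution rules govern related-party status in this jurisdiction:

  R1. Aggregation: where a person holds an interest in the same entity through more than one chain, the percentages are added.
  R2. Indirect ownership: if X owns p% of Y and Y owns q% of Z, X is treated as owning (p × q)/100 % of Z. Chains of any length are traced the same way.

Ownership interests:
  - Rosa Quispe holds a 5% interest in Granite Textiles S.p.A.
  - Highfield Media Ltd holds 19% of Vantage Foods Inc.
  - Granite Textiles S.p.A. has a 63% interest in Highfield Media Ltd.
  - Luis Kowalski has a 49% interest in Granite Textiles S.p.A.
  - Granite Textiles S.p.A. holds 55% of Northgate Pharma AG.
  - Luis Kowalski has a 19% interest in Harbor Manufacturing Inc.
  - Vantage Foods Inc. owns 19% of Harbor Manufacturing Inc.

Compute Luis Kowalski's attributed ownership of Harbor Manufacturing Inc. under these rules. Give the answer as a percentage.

20.114407%

Chain via Granite Textiles S.p.A. → Highfield Media Ltd → Vantage Foods Inc. (R2): 49% × 63% × 19% × 19% = 1.114407% of Harbor Manufacturing Inc.
Direct interest in Harbor Manufacturing Inc: 19%.
Aggregating (R1): 1.114407% + 19% = 20.114407%.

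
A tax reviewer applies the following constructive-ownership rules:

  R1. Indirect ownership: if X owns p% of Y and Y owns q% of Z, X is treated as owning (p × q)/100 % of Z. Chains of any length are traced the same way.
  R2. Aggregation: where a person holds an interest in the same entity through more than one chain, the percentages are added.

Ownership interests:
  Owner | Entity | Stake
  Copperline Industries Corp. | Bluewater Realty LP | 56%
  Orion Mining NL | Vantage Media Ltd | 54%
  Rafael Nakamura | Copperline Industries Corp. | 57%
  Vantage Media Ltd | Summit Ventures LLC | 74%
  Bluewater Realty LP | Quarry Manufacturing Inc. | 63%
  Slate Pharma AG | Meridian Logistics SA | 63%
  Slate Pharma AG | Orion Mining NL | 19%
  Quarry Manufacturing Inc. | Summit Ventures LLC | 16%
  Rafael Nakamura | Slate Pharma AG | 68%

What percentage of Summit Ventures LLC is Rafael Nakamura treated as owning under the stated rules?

Chain via Slate Pharma AG → Orion Mining NL → Vantage Media Ltd (R1): 68% × 19% × 54% × 74% = 5.162832% of Summit Ventures LLC.
Chain via Copperline Industries Corp. → Bluewater Realty LP → Quarry Manufacturing Inc. (R1): 57% × 56% × 63% × 16% = 3.217536% of Summit Ventures LLC.
Aggregating (R2): 5.162832% + 3.217536% = 8.380368%.

8.380368%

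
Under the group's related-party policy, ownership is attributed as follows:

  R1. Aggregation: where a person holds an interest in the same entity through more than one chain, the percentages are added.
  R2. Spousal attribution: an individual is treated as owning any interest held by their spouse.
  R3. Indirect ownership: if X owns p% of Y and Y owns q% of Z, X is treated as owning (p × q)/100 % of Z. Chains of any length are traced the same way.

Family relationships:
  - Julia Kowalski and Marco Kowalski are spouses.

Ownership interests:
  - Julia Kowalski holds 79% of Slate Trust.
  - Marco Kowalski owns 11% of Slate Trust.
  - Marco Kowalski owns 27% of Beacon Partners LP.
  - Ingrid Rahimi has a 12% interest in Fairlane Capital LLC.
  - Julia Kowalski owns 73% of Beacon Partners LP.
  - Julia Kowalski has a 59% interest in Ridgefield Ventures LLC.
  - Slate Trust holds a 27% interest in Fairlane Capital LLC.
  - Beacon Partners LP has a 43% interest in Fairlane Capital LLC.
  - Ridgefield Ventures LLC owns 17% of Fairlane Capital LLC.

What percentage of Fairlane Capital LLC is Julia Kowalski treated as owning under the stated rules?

By spousal attribution (R2), Julia Kowalski is treated as also owning Marco Kowalski's interest in Slate Trust, giving 79% + 11% = 90%.
By spousal attribution (R2), Julia Kowalski is treated as also owning Marco Kowalski's interest in Beacon Partners LP, giving 73% + 27% = 100%.
Chain via Ridgefield Ventures LLC (R3): 59% × 17% = 10.03% of Fairlane Capital LLC.
Chain via Slate Trust (R3): 90% × 27% = 24.3% of Fairlane Capital LLC.
Chain via Beacon Partners LP (R3): 100% × 43% = 43% of Fairlane Capital LLC.
Aggregating (R1): 10.03% + 24.3% + 43% = 77.33%.

77.33%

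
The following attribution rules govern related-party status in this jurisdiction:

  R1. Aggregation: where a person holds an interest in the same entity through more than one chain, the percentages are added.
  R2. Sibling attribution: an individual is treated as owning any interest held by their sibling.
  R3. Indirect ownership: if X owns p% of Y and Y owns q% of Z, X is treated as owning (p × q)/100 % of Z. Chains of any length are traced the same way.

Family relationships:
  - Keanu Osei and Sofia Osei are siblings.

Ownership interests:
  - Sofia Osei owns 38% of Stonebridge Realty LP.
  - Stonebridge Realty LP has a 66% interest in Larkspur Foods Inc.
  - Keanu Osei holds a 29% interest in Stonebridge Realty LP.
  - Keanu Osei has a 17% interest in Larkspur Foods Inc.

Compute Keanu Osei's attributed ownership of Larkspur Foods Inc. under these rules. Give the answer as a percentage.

By sibling attribution (R2), Keanu Osei is treated as also owning Sofia Osei's interest in Stonebridge Realty LP, giving 29% + 38% = 67%.
Chain via Stonebridge Realty LP (R3): 67% × 66% = 44.22% of Larkspur Foods Inc.
Direct interest in Larkspur Foods Inc: 17%.
Aggregating (R1): 44.22% + 17% = 61.22%.

61.22%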